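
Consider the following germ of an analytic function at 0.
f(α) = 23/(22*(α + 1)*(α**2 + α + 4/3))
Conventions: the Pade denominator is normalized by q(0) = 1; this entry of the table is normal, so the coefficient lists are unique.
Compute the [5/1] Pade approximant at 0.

Taylor coefficients needed (expand at 0): a_0 = 69/88, a_1 = -483/352, a_2 = 1725/1408, a_3 = -345/512, a_4 = 759/2048, a_5 = -50163/90112, a_6 = 332925/360448.
Write the denominator as Q(α) = 1 + q1*α. Requiring Q*f - P = O(α^7) with deg P <= 5 kills the coefficients of α^6..α^6 in Q*f:
  α^6: a_6 + q1*a_5 = 0, i.e. 332925/360448 + (-50163/90112)*q1 = 0.
Solving this linear system: q1 = 4825/2908.
The numerator is Q*f truncated at degree 5: P0 = a_0 = 69/88; P1 = a_1 + q1*a_0 = -207/2908; P2 = a_2 + q1*a_1 = -67275/63976; P3 = a_3 + q1*a_2 = 21735/15994; P4 = a_4 + q1*a_3 = -4347/5816; P5 = a_5 + q1*a_4 = 1863/31988.

The Pade approximant has numerator coefficients [69/88, -207/2908, -67275/63976, 21735/15994, -4347/5816, 1863/31988]; denominator coefficients [1, 4825/2908].


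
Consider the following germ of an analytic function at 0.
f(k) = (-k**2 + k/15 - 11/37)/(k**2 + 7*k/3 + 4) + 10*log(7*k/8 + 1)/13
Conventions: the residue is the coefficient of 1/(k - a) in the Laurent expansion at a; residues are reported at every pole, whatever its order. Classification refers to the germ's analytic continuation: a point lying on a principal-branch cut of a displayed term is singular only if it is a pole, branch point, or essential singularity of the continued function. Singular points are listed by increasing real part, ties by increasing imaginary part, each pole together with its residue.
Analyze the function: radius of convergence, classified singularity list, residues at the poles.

Radius of convergence at 0: 8/7.
At (-7/6) - ((1/6)*sqrt(95))*i: a pole of order 1; residue (6/5) + ((501/17575)*sqrt(95))*i.
At (-7/6) + ((1/6)*sqrt(95))*i: a pole of order 1; residue (6/5) - ((501/17575)*sqrt(95))*i.
At -8/7: a logarithmic branch point.

Denominator factor (k**2 + 7*k/3 + 4): discriminant -95/9, complex-conjugate roots (-7/6) + ((1/6)*sqrt(95))*i and (-7/6) - ((1/6)*sqrt(95))*i; poles of order 1, moduli 2 and 2.
Branch term (10/13)*log(1 - k/(-8/7)): its argument vanishes at k = -8/7, a logarithmic branch point, modulus 8/7.
The radius of convergence is the smallest modulus among the singular points: 8/7.
The branch term is analytic at (-7/6) - ((1/6)*sqrt(95))*i and contributes nothing to the residue; only the rational part matters.
The factor k**2 + 7*k/3 + 4 splits as (k - a)(k - a') with a = (-7/6) - ((1/6)*sqrt(95))*i, a' = (-7/6) + ((1/6)*sqrt(95))*i. At the order-1 pole a set g(k) = (k - a)*(rational part) = [-k**2 + k/15 - 11/37] / (k - a').
Simple pole: residue = g(a) at a = (-7/6) - ((1/6)*sqrt(95))*i, which is (6/5) + ((501/17575)*sqrt(95))*i.
The branch term is analytic at (-7/6) + ((1/6)*sqrt(95))*i and contributes nothing to the residue; only the rational part matters.
The factor k**2 + 7*k/3 + 4 splits as (k - a)(k - a') with a = (-7/6) + ((1/6)*sqrt(95))*i, a' = (-7/6) - ((1/6)*sqrt(95))*i. At the order-1 pole a set g(k) = (k - a)*(rational part) = [-k**2 + k/15 - 11/37] / (k - a').
Simple pole: residue = g(a) at a = (-7/6) + ((1/6)*sqrt(95))*i, which is (6/5) - ((501/17575)*sqrt(95))*i.
List the singular points by increasing real part (a conjugate pair: the negative imaginary part first).


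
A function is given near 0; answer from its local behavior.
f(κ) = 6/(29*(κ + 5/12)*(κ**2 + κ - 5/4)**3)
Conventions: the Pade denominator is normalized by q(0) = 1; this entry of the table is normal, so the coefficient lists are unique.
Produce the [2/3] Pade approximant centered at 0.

Taylor coefficients needed (expand at 0): a_0 = -4608/18125, a_1 = 0, a_2 = -718848/453125, a_3 = 1253376/2265625, a_4 = -88031232/11328125, a_5 = 382205952/56640625.
Write the denominator as Q(κ) = 1 + q1*κ + q2*κ^2 + q3*κ^3. Requiring Q*f - P = O(κ^6) with deg P <= 2 kills the coefficients of κ^3..κ^5 in Q*f:
  κ^3: a_3 + q1*a_2 + q2*a_1 + q3*a_0 = 0, i.e. 1253376/2265625 + (-718848/453125)*q1 + (0)*q2 + (-4608/18125)*q3 = 0.
  κ^4: a_4 + q1*a_3 + q2*a_2 + q3*a_1 = 0, i.e. -88031232/11328125 + (1253376/2265625)*q1 + (-718848/453125)*q2 + (0)*q3 = 0.
  κ^5: a_5 + q1*a_4 + q2*a_3 + q3*a_2 = 0, i.e. 382205952/56640625 + (-88031232/11328125)*q1 + (1253376/2265625)*q2 + (-718848/453125)*q3 = 0.
Solving this linear system: q1 = -2508/9935, q2 = -247704/49675, q3 = 931712/248375.
The numerator is Q*f truncated at degree 2: P0 = a_0 = -4608/18125; P1 = a_1 + q1*a_0 = 11556864/180071875; P2 = a_2 + q1*a_1 + q2*a_0 = -286930944/900359375.

The Pade approximant has numerator coefficients [-4608/18125, 11556864/180071875, -286930944/900359375]; denominator coefficients [1, -2508/9935, -247704/49675, 931712/248375].


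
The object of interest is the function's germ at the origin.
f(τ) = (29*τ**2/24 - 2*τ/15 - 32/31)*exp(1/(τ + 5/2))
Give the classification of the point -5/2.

The exponent 1/(τ - (-5/2)) has a pole at -5/2, so exp(1/(τ - (-5/2))) takes every nonzero value near it: an essential singularity (not a pole of any order).

The point is an essential singularity.


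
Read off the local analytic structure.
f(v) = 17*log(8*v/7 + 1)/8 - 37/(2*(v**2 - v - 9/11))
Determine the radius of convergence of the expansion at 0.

The radius of convergence is -1/2 + (1/22)*sqrt(517).

Denominator factor (v**2 - v - 9/11): discriminant 47/11, real irrational roots 1/2 + (1/22)*sqrt(517) and 1/2 - (1/22)*sqrt(517); poles of order 1, moduli 1/2 + (1/22)*sqrt(517) and -1/2 + (1/22)*sqrt(517).
Branch term (17/8)*log(1 - v/(-7/8)): its argument vanishes at v = -7/8, a logarithmic branch point, modulus 7/8.
The radius of convergence is the smallest modulus among the singular points: -1/2 + (1/22)*sqrt(517).


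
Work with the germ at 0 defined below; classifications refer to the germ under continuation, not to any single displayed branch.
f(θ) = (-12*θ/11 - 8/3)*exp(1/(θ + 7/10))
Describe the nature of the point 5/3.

The point is a regular point.

There is no denominator, hence no pole anywhere.
The essential point of exp(1/(θ - (-7/10))) is -7/10, not 5/3.
So the germ continues analytically to 5/3.


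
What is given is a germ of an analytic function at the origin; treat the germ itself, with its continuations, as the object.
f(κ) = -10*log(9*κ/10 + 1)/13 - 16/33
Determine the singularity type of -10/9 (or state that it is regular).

The point is a logarithmic branch point.

The term (-10/13)*log(1 - κ/(-10/9)) has argument 1 - -10/9/(-10/9) = 0 at -10/9: a logarithmic (infinitely-sheeted) branch point; the remaining terms are analytic or single-valued there.


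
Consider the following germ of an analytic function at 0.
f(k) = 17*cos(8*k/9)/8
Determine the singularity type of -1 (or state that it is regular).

There is no denominator, hence no pole anywhere.
The factor cos(8*k/9) is entire.
So the germ continues analytically to -1.

The point is a regular point.


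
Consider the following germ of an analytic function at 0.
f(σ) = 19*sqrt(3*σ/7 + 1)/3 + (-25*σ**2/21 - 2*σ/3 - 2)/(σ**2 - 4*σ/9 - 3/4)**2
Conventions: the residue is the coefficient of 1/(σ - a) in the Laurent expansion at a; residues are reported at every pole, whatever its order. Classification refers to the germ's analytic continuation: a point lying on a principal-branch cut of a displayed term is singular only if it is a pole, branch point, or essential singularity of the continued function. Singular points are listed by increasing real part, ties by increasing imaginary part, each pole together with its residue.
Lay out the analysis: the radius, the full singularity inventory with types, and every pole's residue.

Radius of convergence at 0: -2/9 + (1/18)*sqrt(259).
At -7/3: an algebraic (square-root) branch point.
At 2/9 - (1/18)*sqrt(259): a pole of order 2; residue -(25623/939134)*sqrt(259).
At 2/9 + (1/18)*sqrt(259): a pole of order 2; residue (25623/939134)*sqrt(259).

Denominator factor (σ**2 - 4*σ/9 - 3/4)^2: discriminant 259/81, real irrational roots 2/9 + (1/18)*sqrt(259) and 2/9 - (1/18)*sqrt(259); poles of order 2, moduli 2/9 + (1/18)*sqrt(259) and -2/9 + (1/18)*sqrt(259).
Branch term (19/3)*sqrt(1 - σ/(-7/3)): its argument vanishes at σ = -7/3, a square-root branch point, modulus 7/3.
The radius of convergence is the smallest modulus among the singular points: -2/9 + (1/18)*sqrt(259).
The branch term is analytic at 2/9 - (1/18)*sqrt(259) and contributes nothing to the residue; only the rational part matters.
The factor σ**2 - 4*σ/9 - 3/4 splits as (σ - a)(σ - a') with a = 2/9 - (1/18)*sqrt(259), a' = 2/9 + (1/18)*sqrt(259). At the order-2 pole a set g(σ) = (σ - a)^2*(rational part) = [-25*σ**2/21 - 2*σ/3 - 2] / (σ - a')^2.
Order-2 pole: residue = g'(a); g'(2/9 - (1/18)*sqrt(259)) = -(25623/939134)*sqrt(259), so the residue is -(25623/939134)*sqrt(259).
The branch term is analytic at 2/9 + (1/18)*sqrt(259) and contributes nothing to the residue; only the rational part matters.
The factor σ**2 - 4*σ/9 - 3/4 splits as (σ - a)(σ - a') with a = 2/9 + (1/18)*sqrt(259), a' = 2/9 - (1/18)*sqrt(259). At the order-2 pole a set g(σ) = (σ - a)^2*(rational part) = [-25*σ**2/21 - 2*σ/3 - 2] / (σ - a')^2.
Order-2 pole: residue = g'(a); g'(2/9 + (1/18)*sqrt(259)) = (25623/939134)*sqrt(259), so the residue is (25623/939134)*sqrt(259).
List the singular points by increasing real part (a conjugate pair: the negative imaginary part first).


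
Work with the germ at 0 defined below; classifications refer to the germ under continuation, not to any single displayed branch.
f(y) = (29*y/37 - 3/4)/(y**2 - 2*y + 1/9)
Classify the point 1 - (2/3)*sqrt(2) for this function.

The denominator factor y**2 - 2*y + 1/9 vanishes at 1 - (2/3)*sqrt(2) and appears to the power 1; the numerator there equals 5/148 - (58/111)*sqrt(2), nonzero, and no other factor vanishes.
Hence a pole whose order is the multiplicity, 1.

The point is a pole of order 1.


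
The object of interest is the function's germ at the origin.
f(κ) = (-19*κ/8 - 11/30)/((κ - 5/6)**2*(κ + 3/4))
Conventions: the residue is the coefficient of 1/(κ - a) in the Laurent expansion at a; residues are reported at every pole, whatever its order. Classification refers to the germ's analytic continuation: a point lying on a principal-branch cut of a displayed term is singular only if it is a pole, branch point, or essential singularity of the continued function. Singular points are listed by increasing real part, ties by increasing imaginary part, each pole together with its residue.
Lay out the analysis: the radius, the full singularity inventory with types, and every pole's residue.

Radius of convergence at 0: 3/4.
At -3/4: a pole of order 1; residue 2037/3610.
At 5/6: a pole of order 2; residue -2037/3610.

Denominator factor (κ + 3/4): pole of order 1 at -3/4, modulus 3/4.
Denominator factor (κ - 5/6)^2: pole of order 2 at 5/6, modulus 5/6.
The radius of convergence is the smallest modulus among the singular points: 3/4.
At the order-1 pole -3/4 set g(κ) = (κ - (-3/4))*f(κ) = (-19*κ/8 - 11/30)/(κ - 5/6)**2.
Simple pole: residue = g(a) at a = -3/4, which is 2037/3610.
At the order-2 pole 5/6 set g(κ) = (κ - (5/6))^2*f(κ) = (-19*κ/8 - 11/30)/(κ + 3/4).
Order-2 pole: residue = g'(a); g'(5/6) = -2037/3610, so the residue is -2037/3610.
List the singular points by increasing real part (a conjugate pair: the negative imaginary part first).


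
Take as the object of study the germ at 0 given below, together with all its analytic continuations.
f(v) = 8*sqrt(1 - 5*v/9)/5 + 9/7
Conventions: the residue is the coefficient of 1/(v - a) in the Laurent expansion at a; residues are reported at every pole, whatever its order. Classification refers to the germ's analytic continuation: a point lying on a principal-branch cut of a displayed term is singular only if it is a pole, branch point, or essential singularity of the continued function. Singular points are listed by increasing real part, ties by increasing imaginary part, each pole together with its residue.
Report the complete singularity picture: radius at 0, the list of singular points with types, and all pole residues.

Branch term (8/5)*sqrt(1 - v/(9/5)): its argument vanishes at v = 9/5, a square-root branch point, modulus 9/5.
The radius of convergence is the smallest modulus among the singular points: 9/5.

Radius of convergence at 0: 9/5.
At 9/5: an algebraic (square-root) branch point.


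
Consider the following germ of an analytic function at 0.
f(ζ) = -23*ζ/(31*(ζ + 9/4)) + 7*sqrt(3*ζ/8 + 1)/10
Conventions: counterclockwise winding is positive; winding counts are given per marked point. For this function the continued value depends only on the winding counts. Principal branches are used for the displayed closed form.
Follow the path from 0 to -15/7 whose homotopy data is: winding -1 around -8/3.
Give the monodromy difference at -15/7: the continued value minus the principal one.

Continued minus principal equals -(1/20)*sqrt(154).

The rational part is single-valued and drops out of the difference; each branch term changes only by its own monodromy.
(7/10)*sqrt(1 - ζ/(-8/3)): winding -1 is odd, the square root flips sign, contributing -2*(7/10)*sqrt(1 - (-15/7)/(-8/3)) = -2*(7/10)*sqrt(11/56) = -(1/20)*sqrt(154).
Summing the contributions at ζ = -15/7 gives -(1/20)*sqrt(154).


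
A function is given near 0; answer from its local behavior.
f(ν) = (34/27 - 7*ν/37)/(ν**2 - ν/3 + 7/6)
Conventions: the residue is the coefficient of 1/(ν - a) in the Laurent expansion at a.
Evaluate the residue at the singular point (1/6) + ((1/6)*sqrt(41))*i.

The factor ν**2 - ν/3 + 7/6 splits as (ν - a)(ν - a') with a = (1/6) + ((1/6)*sqrt(41))*i, a' = (1/6) - ((1/6)*sqrt(41))*i. At the order-1 pole a set g(ν) = (ν - a)*f(ν) = [34/27 - 7*ν/37] / (ν - a').
Simple pole: residue = g(a) at a = (1/6) + ((1/6)*sqrt(41))*i, which is (-7/74) - ((2453/27306)*sqrt(41))*i.

The residue is (-7/74) - ((2453/27306)*sqrt(41))*i.


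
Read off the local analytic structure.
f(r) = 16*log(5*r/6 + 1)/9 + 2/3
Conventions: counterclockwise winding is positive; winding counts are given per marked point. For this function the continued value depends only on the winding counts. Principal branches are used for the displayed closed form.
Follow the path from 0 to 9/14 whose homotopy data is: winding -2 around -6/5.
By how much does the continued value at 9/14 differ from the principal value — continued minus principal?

The rational part is single-valued and drops out of the difference; each branch term changes only by its own monodromy.
(16/9)*log(1 - r/(-6/5)): each positive loop around -6/5 adds 2*pi*i to the log, so winding -2 contributes (16/9)*(-2)*2*pi*i = -(64/9)*pi*i.
Summing the contributions at r = 9/14 gives -(64/9)*pi*i.

Continued minus principal equals -(64/9)*pi*i.


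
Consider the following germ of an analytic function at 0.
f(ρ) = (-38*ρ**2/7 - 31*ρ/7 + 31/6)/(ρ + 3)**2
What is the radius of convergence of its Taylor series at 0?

The radius of convergence is 3.

Denominator factor (ρ + 3)^2: pole of order 2 at -3, modulus 3.
The radius of convergence is the smallest modulus among the singular points: 3.


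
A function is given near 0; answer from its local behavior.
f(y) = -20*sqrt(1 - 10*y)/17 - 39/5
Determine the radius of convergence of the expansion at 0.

Branch term (-20/17)*sqrt(1 - y/(1/10)): its argument vanishes at y = 1/10, a square-root branch point, modulus 1/10.
The radius of convergence is the smallest modulus among the singular points: 1/10.

The radius of convergence is 1/10.


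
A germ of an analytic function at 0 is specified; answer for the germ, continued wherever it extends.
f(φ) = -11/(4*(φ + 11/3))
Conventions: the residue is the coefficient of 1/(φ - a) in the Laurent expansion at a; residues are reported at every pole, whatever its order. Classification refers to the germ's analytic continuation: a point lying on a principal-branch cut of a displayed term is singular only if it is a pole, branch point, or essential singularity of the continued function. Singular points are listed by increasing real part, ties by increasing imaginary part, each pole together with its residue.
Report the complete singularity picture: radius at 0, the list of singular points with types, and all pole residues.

Radius of convergence at 0: 11/3.
At -11/3: a pole of order 1; residue -11/4.

Denominator factor (φ + 11/3): pole of order 1 at -11/3, modulus 11/3.
The radius of convergence is the smallest modulus among the singular points: 11/3.
At the order-1 pole -11/3 set g(φ) = (φ - (-11/3))*f(φ) = -11/4.
Simple pole: residue = g(a) at a = -11/3, which is -11/4.


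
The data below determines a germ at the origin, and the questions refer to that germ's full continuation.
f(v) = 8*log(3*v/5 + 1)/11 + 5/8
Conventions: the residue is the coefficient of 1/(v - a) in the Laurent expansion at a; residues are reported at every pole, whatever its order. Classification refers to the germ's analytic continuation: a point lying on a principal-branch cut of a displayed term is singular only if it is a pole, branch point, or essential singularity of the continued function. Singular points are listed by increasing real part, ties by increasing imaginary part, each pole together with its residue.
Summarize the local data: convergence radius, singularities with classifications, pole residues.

Radius of convergence at 0: 5/3.
At -5/3: a logarithmic branch point.

Branch term (8/11)*log(1 - v/(-5/3)): its argument vanishes at v = -5/3, a logarithmic branch point, modulus 5/3.
The radius of convergence is the smallest modulus among the singular points: 5/3.


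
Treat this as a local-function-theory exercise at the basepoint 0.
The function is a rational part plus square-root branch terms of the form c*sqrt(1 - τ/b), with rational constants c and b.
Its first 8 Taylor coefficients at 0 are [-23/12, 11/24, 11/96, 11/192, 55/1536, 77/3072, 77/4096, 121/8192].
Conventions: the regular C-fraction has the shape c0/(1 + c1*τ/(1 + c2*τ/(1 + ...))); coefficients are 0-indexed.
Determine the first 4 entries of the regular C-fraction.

Taylor coefficients (read off): a_0 = -23/12, a_1 = 11/24, a_2 = 11/96, a_3 = 11/192.
c0 = a_0 = -23/12. Peel one level at a time: if S = 1 + c*τ/S' with S'(0) = 1, then c is the τ-coefficient of S and S' = c*τ/(S - 1).
S_1 = c0/f = 1 + (11/46)*τ + (495/4232)*τ^2 + ...; c1 = 11/46.
S_2 = c1*τ/(S_1 - 1) = 1 + (-45/92)*τ + (-1/16)*τ^2 + ...; c2 = -45/92.
S_3 = c2*τ/(S_2 - 1) = 1 + (-23/180)*τ + ...; c3 = -23/180.

The regular C-fraction coefficients are [-23/12, 11/46, -45/92, -23/180].


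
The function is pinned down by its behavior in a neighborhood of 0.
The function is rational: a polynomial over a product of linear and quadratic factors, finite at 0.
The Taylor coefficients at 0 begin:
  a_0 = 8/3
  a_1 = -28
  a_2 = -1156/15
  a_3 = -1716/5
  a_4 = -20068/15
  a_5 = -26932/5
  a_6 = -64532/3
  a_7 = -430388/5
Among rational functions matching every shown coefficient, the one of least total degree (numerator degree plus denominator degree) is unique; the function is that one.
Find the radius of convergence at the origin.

The radius of convergence is 1/4.

No rational of total degree below 4 reproduces all 8 coefficients; solving the [2/2] Pade equations on them gives f(τ) = (14*τ**2/15 + 9*τ - 2/3)/((τ - 1/4)*(τ + 1)), whose expansion matches every shown term.
Denominator factor (τ + 1): pole of order 1 at -1, modulus 1.
Denominator factor (τ - 1/4): pole of order 1 at 1/4, modulus 1/4.
The radius of convergence is the smallest modulus among the singular points: 1/4.


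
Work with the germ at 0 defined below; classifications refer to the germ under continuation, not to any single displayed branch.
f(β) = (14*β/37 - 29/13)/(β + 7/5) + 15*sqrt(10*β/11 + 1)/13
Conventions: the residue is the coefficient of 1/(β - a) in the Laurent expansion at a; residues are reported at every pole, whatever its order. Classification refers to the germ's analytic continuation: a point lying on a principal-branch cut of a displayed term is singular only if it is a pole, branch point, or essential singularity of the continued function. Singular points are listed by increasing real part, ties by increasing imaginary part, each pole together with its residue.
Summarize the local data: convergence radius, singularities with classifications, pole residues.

Denominator factor (β + 7/5): pole of order 1 at -7/5, modulus 7/5.
Branch term (15/13)*sqrt(1 - β/(-11/10)): its argument vanishes at β = -11/10, a square-root branch point, modulus 11/10.
The radius of convergence is the smallest modulus among the singular points: 11/10.
The branch term is analytic at -7/5 and contributes nothing to the residue; only the rational part matters.
At the order-1 pole -7/5 set g(β) = (β - (-7/5))*(rational part) = 14*β/37 - 29/13.
Simple pole: residue = g(a) at a = -7/5, which is -6639/2405.
List the singular points by increasing real part (a conjugate pair: the negative imaginary part first).

Radius of convergence at 0: 11/10.
At -7/5: a pole of order 1; residue -6639/2405.
At -11/10: an algebraic (square-root) branch point.


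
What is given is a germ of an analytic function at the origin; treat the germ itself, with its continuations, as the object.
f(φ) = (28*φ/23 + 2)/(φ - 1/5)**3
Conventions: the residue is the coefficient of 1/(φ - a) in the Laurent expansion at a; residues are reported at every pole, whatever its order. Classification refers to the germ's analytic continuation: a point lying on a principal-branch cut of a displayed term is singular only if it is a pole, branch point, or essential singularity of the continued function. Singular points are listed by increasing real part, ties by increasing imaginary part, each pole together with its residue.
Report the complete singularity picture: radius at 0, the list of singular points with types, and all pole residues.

Radius of convergence at 0: 1/5.
At 1/5: a pole of order 3; residue 0.

Denominator factor (φ - 1/5)^3: pole of order 3 at 1/5, modulus 1/5.
The radius of convergence is the smallest modulus among the singular points: 1/5.
At the order-3 pole 1/5 set g(φ) = (φ - (1/5))^3*f(φ) = 28*φ/23 + 2.
Order-3 pole: residue = g''(a)/2; g''(1/5) = 0, so the residue is 0.


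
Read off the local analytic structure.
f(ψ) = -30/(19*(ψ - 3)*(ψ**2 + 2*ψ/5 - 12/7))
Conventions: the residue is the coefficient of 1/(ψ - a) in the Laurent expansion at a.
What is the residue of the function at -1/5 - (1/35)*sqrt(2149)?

The residue is 175/1881 - (2800/577467)*sqrt(2149).

The factor ψ**2 + 2*ψ/5 - 12/7 splits as (ψ - a)(ψ - a') with a = -1/5 - (1/35)*sqrt(2149), a' = -1/5 + (1/35)*sqrt(2149). At the order-1 pole a set g(ψ) = (ψ - a)*f(ψ) = [-30/(19*(ψ - 3))] / (ψ - a').
Simple pole: residue = g(a) at a = -1/5 - (1/35)*sqrt(2149), which is 175/1881 - (2800/577467)*sqrt(2149).


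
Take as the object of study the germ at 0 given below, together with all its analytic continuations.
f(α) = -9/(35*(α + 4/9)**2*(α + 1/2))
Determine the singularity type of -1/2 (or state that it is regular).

The denominator factor α + 1/2 vanishes at -1/2 and appears to the power 1; the numerator there equals -9/35, nonzero, and no other factor vanishes.
Hence a pole whose order is the multiplicity, 1.

The point is a pole of order 1.


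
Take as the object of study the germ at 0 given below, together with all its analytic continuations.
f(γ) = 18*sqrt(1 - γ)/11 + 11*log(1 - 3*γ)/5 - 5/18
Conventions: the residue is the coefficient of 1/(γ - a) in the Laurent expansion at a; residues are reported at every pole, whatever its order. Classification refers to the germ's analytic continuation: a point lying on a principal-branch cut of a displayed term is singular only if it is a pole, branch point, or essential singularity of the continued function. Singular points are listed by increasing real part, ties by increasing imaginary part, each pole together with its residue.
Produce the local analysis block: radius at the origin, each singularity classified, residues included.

Branch term (11/5)*log(1 - γ/(1/3)): its argument vanishes at γ = 1/3, a logarithmic branch point, modulus 1/3.
Branch term (18/11)*sqrt(1 - γ/(1)): its argument vanishes at γ = 1, a square-root branch point, modulus 1.
The radius of convergence is the smallest modulus among the singular points: 1/3.
List the singular points by increasing real part (a conjugate pair: the negative imaginary part first).

Radius of convergence at 0: 1/3.
At 1/3: a logarithmic branch point.
At 1: an algebraic (square-root) branch point.


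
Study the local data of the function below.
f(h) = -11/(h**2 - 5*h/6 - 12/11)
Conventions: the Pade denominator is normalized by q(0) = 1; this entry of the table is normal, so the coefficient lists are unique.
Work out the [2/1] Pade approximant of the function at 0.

The Pade approximant has numerator coefficients [121/12, 6655/1414, 3993/707]; denominator coefficients [1, 62645/50904].

Taylor coefficients needed (expand at 0): a_0 = 121/12, a_1 = -6655/864, a_2 = 941017/62208, a_3 = -83380495/4478976.
Write the denominator as Q(h) = 1 + q1*h. Requiring Q*f - P = O(h^4) with deg P <= 2 kills the coefficients of h^3..h^3 in Q*f:
  h^3: a_3 + q1*a_2 = 0, i.e. -83380495/4478976 + (941017/62208)*q1 = 0.
Solving this linear system: q1 = 62645/50904.
The numerator is Q*f truncated at degree 2: P0 = a_0 = 121/12; P1 = a_1 + q1*a_0 = 6655/1414; P2 = a_2 + q1*a_1 = 3993/707.


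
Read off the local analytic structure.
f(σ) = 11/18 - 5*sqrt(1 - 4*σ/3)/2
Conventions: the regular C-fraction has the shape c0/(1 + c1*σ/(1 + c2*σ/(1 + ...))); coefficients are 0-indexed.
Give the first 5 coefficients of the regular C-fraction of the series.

Taylor coefficients (expand at 0): a_0 = -17/9, a_1 = 5/3, a_2 = 5/9, a_3 = 10/27, a_4 = 25/81.
c0 = a_0 = -17/9. Peel one level at a time: if S = 1 + c*σ/S' with S'(0) = 1, then c is the σ-coefficient of S and S' = c*σ/(S - 1).
S_1 = c0/f = 1 + (15/17)*σ + (310/289)*σ^2 + ...; c1 = 15/17.
S_2 = c1*σ/(S_1 - 1) = 1 + (-62/51)*σ + (-1/9)*σ^2 + ...; c2 = -62/51.
S_3 = c2*σ/(S_2 - 1) = 1 + (-17/186)*σ + (-1819/34596)*σ^2 + ...; c3 = -17/186.
S_4 = c3*σ/(S_3 - 1) = 1 + (-107/186)*σ + ...; c4 = -107/186.

The regular C-fraction coefficients are [-17/9, 15/17, -62/51, -17/186, -107/186].


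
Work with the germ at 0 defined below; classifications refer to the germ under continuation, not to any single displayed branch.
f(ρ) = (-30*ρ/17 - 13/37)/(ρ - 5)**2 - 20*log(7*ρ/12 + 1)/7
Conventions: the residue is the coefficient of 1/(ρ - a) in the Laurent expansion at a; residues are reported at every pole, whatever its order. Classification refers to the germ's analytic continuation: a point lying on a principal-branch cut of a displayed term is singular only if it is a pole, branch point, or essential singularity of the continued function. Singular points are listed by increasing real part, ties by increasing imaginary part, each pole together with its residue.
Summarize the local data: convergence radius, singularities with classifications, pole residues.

Radius of convergence at 0: 12/7.
At -12/7: a logarithmic branch point.
At 5: a pole of order 2; residue -30/17.

Denominator factor (ρ - 5)^2: pole of order 2 at 5, modulus 5.
Branch term (-20/7)*log(1 - ρ/(-12/7)): its argument vanishes at ρ = -12/7, a logarithmic branch point, modulus 12/7.
The radius of convergence is the smallest modulus among the singular points: 12/7.
The branch term is analytic at 5 and contributes nothing to the residue; only the rational part matters.
At the order-2 pole 5 set g(ρ) = (ρ - (5))^2*(rational part) = -30*ρ/17 - 13/37.
Order-2 pole: residue = g'(a); g'(5) = -30/17, so the residue is -30/17.
List the singular points by increasing real part (a conjugate pair: the negative imaginary part first).


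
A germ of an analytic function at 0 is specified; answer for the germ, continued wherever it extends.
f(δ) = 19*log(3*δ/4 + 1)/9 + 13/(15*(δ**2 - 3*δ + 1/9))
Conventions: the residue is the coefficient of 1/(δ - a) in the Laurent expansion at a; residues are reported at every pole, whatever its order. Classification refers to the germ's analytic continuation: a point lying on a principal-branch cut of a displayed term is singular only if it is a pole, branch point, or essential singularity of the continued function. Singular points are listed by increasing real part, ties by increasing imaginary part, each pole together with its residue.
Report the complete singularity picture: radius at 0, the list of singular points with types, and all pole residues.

Radius of convergence at 0: 3/2 - (1/6)*sqrt(77).
At -4/3: a logarithmic branch point.
At 3/2 - (1/6)*sqrt(77): a pole of order 1; residue -(13/385)*sqrt(77).
At 3/2 + (1/6)*sqrt(77): a pole of order 1; residue (13/385)*sqrt(77).

Denominator factor (δ**2 - 3*δ + 1/9): discriminant 77/9, real irrational roots 3/2 + (1/6)*sqrt(77) and 3/2 - (1/6)*sqrt(77); poles of order 1, moduli 3/2 + (1/6)*sqrt(77) and 3/2 - (1/6)*sqrt(77).
Branch term (19/9)*log(1 - δ/(-4/3)): its argument vanishes at δ = -4/3, a logarithmic branch point, modulus 4/3.
The radius of convergence is the smallest modulus among the singular points: 3/2 - (1/6)*sqrt(77).
The branch term is analytic at 3/2 - (1/6)*sqrt(77) and contributes nothing to the residue; only the rational part matters.
The factor δ**2 - 3*δ + 1/9 splits as (δ - a)(δ - a') with a = 3/2 - (1/6)*sqrt(77), a' = 3/2 + (1/6)*sqrt(77). At the order-1 pole a set g(δ) = (δ - a)*(rational part) = [13/15] / (δ - a').
Simple pole: residue = g(a) at a = 3/2 - (1/6)*sqrt(77), which is -(13/385)*sqrt(77).
The branch term is analytic at 3/2 + (1/6)*sqrt(77) and contributes nothing to the residue; only the rational part matters.
The factor δ**2 - 3*δ + 1/9 splits as (δ - a)(δ - a') with a = 3/2 + (1/6)*sqrt(77), a' = 3/2 - (1/6)*sqrt(77). At the order-1 pole a set g(δ) = (δ - a)*(rational part) = [13/15] / (δ - a').
Simple pole: residue = g(a) at a = 3/2 + (1/6)*sqrt(77), which is (13/385)*sqrt(77).
List the singular points by increasing real part (a conjugate pair: the negative imaginary part first).


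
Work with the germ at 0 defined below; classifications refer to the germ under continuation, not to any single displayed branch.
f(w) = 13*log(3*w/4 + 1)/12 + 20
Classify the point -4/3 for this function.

The term (13/12)*log(1 - w/(-4/3)) has argument 1 - -4/3/(-4/3) = 0 at -4/3: a logarithmic (infinitely-sheeted) branch point; the remaining terms are analytic or single-valued there.

The point is a logarithmic branch point.


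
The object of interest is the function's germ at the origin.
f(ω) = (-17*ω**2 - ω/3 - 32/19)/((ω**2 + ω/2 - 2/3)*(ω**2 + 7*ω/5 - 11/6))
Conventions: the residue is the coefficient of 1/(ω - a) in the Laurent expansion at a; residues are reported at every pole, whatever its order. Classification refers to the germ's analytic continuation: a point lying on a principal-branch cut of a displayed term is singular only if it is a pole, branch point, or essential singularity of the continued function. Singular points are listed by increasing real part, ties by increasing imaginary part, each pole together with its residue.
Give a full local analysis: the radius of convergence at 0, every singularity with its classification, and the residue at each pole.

Denominator factor (ω**2 + ω/2 - 2/3): discriminant 35/12, real irrational roots -1/4 + (1/12)*sqrt(105) and -1/4 - (1/12)*sqrt(105); poles of order 1, moduli -1/4 + (1/12)*sqrt(105) and 1/4 + (1/12)*sqrt(105).
Denominator factor (ω**2 + 7*ω/5 - 11/6): discriminant 697/75, real irrational roots -7/10 + (1/30)*sqrt(2091) and -7/10 - (1/30)*sqrt(2091); poles of order 1, moduli -7/10 + (1/30)*sqrt(2091) and 7/10 + (1/30)*sqrt(2091).
The radius of convergence is the smallest modulus among the singular points: -1/4 + (1/12)*sqrt(105).
The factor ω**2 + 7*ω/5 - 11/6 splits as (ω - a)(ω - a') with a = -7/10 - (1/30)*sqrt(2091), a' = -7/10 + (1/30)*sqrt(2091). At the order-1 pole a set g(ω) = (ω - a)*f(ω) = [(-17*ω**2 - ω/3 - 32/19)/(ω**2 + ω/2 - 2/3)] / (ω - a').
Simple pole: residue = g(a) at a = -7/10 - (1/30)*sqrt(2091), which is -37415/46037 + (6748775/32087789)*sqrt(2091).
The factor ω**2 + ω/2 - 2/3 splits as (ω - a)(ω - a') with a = -1/4 - (1/12)*sqrt(105), a' = -1/4 + (1/12)*sqrt(105). At the order-1 pole a set g(ω) = (ω - a)*f(ω) = [(-17*ω**2 - ω/3 - 32/19)/(ω**2 + 7*ω/5 - 11/6)] / (ω - a').
Simple pole: residue = g(a) at a = -1/4 - (1/12)*sqrt(105), which is 37415/46037 - (30483/46037)*sqrt(105).
The factor ω**2 + ω/2 - 2/3 splits as (ω - a)(ω - a') with a = -1/4 + (1/12)*sqrt(105), a' = -1/4 - (1/12)*sqrt(105). At the order-1 pole a set g(ω) = (ω - a)*f(ω) = [(-17*ω**2 - ω/3 - 32/19)/(ω**2 + 7*ω/5 - 11/6)] / (ω - a').
Simple pole: residue = g(a) at a = -1/4 + (1/12)*sqrt(105), which is 37415/46037 + (30483/46037)*sqrt(105).
The factor ω**2 + 7*ω/5 - 11/6 splits as (ω - a)(ω - a') with a = -7/10 + (1/30)*sqrt(2091), a' = -7/10 - (1/30)*sqrt(2091). At the order-1 pole a set g(ω) = (ω - a)*f(ω) = [(-17*ω**2 - ω/3 - 32/19)/(ω**2 + ω/2 - 2/3)] / (ω - a').
Simple pole: residue = g(a) at a = -7/10 + (1/30)*sqrt(2091), which is -37415/46037 - (6748775/32087789)*sqrt(2091).
List the singular points by increasing real part (a conjugate pair: the negative imaginary part first).

Radius of convergence at 0: -1/4 + (1/12)*sqrt(105).
At -7/10 - (1/30)*sqrt(2091): a pole of order 1; residue -37415/46037 + (6748775/32087789)*sqrt(2091).
At -1/4 - (1/12)*sqrt(105): a pole of order 1; residue 37415/46037 - (30483/46037)*sqrt(105).
At -1/4 + (1/12)*sqrt(105): a pole of order 1; residue 37415/46037 + (30483/46037)*sqrt(105).
At -7/10 + (1/30)*sqrt(2091): a pole of order 1; residue -37415/46037 - (6748775/32087789)*sqrt(2091).


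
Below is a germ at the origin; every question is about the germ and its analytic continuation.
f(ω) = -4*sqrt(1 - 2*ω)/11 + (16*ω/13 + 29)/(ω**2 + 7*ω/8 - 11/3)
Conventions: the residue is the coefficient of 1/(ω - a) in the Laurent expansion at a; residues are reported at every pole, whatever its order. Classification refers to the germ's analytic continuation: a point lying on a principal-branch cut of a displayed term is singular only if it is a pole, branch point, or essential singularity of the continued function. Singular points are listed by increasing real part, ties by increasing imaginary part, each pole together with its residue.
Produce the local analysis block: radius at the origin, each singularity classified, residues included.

Denominator factor (ω**2 + 7*ω/8 - 11/3): discriminant 2963/192, real irrational roots -7/16 + (1/48)*sqrt(8889) and -7/16 - (1/48)*sqrt(8889); poles of order 1, moduli -7/16 + (1/48)*sqrt(8889) and 7/16 + (1/48)*sqrt(8889).
Branch term (-4/11)*sqrt(1 - ω/(1/2)): its argument vanishes at ω = 1/2, a square-root branch point, modulus 1/2.
The radius of convergence is the smallest modulus among the singular points: 1/2.
The branch term is analytic at -7/16 - (1/48)*sqrt(8889) and contributes nothing to the residue; only the rational part matters.
The factor ω**2 + 7*ω/8 - 11/3 splits as (ω - a)(ω - a') with a = -7/16 - (1/48)*sqrt(8889), a' = -7/16 + (1/48)*sqrt(8889). At the order-1 pole a set g(ω) = (ω - a)*(rational part) = [16*ω/13 + 29] / (ω - a').
Simple pole: residue = g(a) at a = -7/16 - (1/48)*sqrt(8889), which is 8/13 - (2960/38519)*sqrt(8889).
The branch term is analytic at -7/16 + (1/48)*sqrt(8889) and contributes nothing to the residue; only the rational part matters.
The factor ω**2 + 7*ω/8 - 11/3 splits as (ω - a)(ω - a') with a = -7/16 + (1/48)*sqrt(8889), a' = -7/16 - (1/48)*sqrt(8889). At the order-1 pole a set g(ω) = (ω - a)*(rational part) = [16*ω/13 + 29] / (ω - a').
Simple pole: residue = g(a) at a = -7/16 + (1/48)*sqrt(8889), which is 8/13 + (2960/38519)*sqrt(8889).
List the singular points by increasing real part (a conjugate pair: the negative imaginary part first).

Radius of convergence at 0: 1/2.
At -7/16 - (1/48)*sqrt(8889): a pole of order 1; residue 8/13 - (2960/38519)*sqrt(8889).
At 1/2: an algebraic (square-root) branch point.
At -7/16 + (1/48)*sqrt(8889): a pole of order 1; residue 8/13 + (2960/38519)*sqrt(8889).


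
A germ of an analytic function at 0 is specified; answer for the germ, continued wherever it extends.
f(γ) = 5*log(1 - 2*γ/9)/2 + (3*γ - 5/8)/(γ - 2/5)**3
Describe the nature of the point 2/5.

The point is a pole of order 3.

The denominator factor γ - 2/5 vanishes at 2/5 and appears to the power 3; the numerator there equals 23/40, nonzero, and no other factor vanishes.
The branch terms are analytic at this point.
Hence a pole whose order is the multiplicity, 3.


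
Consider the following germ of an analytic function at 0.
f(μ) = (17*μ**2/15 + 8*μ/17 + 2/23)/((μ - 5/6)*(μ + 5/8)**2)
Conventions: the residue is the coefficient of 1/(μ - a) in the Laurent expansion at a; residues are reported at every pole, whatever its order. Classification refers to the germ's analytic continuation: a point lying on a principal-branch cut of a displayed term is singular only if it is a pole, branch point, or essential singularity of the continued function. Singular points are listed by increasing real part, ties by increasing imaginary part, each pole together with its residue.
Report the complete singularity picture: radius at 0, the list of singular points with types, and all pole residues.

Radius of convergence at 0: 5/8.
At -5/8: a pole of order 2; residue 257681/478975.
At 5/6: a pole of order 1; residue 855472/1436925.

Denominator factor (μ - 5/6): pole of order 1 at 5/6, modulus 5/6.
Denominator factor (μ + 5/8)^2: pole of order 2 at -5/8, modulus 5/8.
The radius of convergence is the smallest modulus among the singular points: 5/8.
At the order-2 pole -5/8 set g(μ) = (μ - (-5/8))^2*f(μ) = (17*μ**2/15 + 8*μ/17 + 2/23)/(μ - 5/6).
Order-2 pole: residue = g'(a); g'(-5/8) = 257681/478975, so the residue is 257681/478975.
At the order-1 pole 5/6 set g(μ) = (μ - (5/6))*f(μ) = (17*μ**2/15 + 8*μ/17 + 2/23)/(μ + 5/8)**2.
Simple pole: residue = g(a) at a = 5/6, which is 855472/1436925.
List the singular points by increasing real part (a conjugate pair: the negative imaginary part first).


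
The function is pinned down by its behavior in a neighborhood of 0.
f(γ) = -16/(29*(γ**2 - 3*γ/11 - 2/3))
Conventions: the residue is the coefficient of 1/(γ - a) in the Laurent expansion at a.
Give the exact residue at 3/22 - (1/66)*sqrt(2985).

The factor γ**2 - 3*γ/11 - 2/3 splits as (γ - a)(γ - a') with a = 3/22 - (1/66)*sqrt(2985), a' = 3/22 + (1/66)*sqrt(2985). At the order-1 pole a set g(γ) = (γ - a)*f(γ) = [-16/29] / (γ - a').
Simple pole: residue = g(a) at a = 3/22 - (1/66)*sqrt(2985), which is (176/28855)*sqrt(2985).

The residue is (176/28855)*sqrt(2985).


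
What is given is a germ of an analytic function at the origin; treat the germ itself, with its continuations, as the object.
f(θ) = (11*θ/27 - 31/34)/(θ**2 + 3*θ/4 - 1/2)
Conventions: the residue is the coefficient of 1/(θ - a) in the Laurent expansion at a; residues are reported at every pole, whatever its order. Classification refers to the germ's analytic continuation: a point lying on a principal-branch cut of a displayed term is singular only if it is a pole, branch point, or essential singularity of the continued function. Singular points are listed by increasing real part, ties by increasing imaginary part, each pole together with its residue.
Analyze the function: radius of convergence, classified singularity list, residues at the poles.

Denominator factor (θ**2 + 3*θ/4 - 1/2): discriminant 41/16, real irrational roots -3/8 + (1/8)*sqrt(41) and -3/8 - (1/8)*sqrt(41); poles of order 1, moduli -3/8 + (1/8)*sqrt(41) and 3/8 + (1/8)*sqrt(41).
The radius of convergence is the smallest modulus among the singular points: -3/8 + (1/8)*sqrt(41).
The factor θ**2 + 3*θ/4 - 1/2 splits as (θ - a)(θ - a') with a = -3/8 - (1/8)*sqrt(41), a' = -3/8 + (1/8)*sqrt(41). At the order-1 pole a set g(θ) = (θ - a)*f(θ) = [11*θ/27 - 31/34] / (θ - a').
Simple pole: residue = g(a) at a = -3/8 - (1/8)*sqrt(41), which is 11/54 + (1303/12546)*sqrt(41).
The factor θ**2 + 3*θ/4 - 1/2 splits as (θ - a)(θ - a') with a = -3/8 + (1/8)*sqrt(41), a' = -3/8 - (1/8)*sqrt(41). At the order-1 pole a set g(θ) = (θ - a)*f(θ) = [11*θ/27 - 31/34] / (θ - a').
Simple pole: residue = g(a) at a = -3/8 + (1/8)*sqrt(41), which is 11/54 - (1303/12546)*sqrt(41).
List the singular points by increasing real part (a conjugate pair: the negative imaginary part first).

Radius of convergence at 0: -3/8 + (1/8)*sqrt(41).
At -3/8 - (1/8)*sqrt(41): a pole of order 1; residue 11/54 + (1303/12546)*sqrt(41).
At -3/8 + (1/8)*sqrt(41): a pole of order 1; residue 11/54 - (1303/12546)*sqrt(41).
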